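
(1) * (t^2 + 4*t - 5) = t^2 + 4*t - 5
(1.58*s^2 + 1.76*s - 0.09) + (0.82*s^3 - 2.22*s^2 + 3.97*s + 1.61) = 0.82*s^3 - 0.64*s^2 + 5.73*s + 1.52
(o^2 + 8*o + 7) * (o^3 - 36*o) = o^5 + 8*o^4 - 29*o^3 - 288*o^2 - 252*o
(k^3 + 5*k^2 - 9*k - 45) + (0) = k^3 + 5*k^2 - 9*k - 45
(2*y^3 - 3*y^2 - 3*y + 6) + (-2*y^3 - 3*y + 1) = -3*y^2 - 6*y + 7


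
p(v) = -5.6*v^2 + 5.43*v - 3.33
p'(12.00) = -128.97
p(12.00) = -744.57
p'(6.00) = -61.77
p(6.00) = -172.35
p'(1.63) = -12.83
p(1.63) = -9.36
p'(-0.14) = 7.00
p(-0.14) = -4.20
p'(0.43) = 0.61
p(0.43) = -2.03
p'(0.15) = 3.75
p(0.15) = -2.64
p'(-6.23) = 75.21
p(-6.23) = -254.51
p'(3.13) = -29.63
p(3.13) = -41.20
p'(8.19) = -86.30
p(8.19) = -334.48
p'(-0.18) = 7.45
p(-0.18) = -4.49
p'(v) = 5.43 - 11.2*v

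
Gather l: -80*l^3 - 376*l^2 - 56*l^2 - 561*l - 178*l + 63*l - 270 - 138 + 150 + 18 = -80*l^3 - 432*l^2 - 676*l - 240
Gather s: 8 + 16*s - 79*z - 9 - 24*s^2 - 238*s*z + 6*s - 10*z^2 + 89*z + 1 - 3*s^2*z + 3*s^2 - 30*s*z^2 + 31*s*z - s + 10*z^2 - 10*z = s^2*(-3*z - 21) + s*(-30*z^2 - 207*z + 21)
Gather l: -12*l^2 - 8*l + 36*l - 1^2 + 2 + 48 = -12*l^2 + 28*l + 49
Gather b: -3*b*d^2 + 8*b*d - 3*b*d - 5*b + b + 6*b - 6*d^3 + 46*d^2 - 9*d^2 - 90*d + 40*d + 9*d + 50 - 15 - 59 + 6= b*(-3*d^2 + 5*d + 2) - 6*d^3 + 37*d^2 - 41*d - 18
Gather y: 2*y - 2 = 2*y - 2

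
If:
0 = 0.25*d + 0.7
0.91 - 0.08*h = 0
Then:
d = -2.80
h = 11.38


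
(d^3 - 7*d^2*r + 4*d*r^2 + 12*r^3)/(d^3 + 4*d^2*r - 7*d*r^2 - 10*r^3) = (d - 6*r)/(d + 5*r)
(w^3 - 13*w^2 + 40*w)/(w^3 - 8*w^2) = (w - 5)/w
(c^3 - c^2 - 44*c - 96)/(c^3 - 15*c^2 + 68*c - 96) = (c^2 + 7*c + 12)/(c^2 - 7*c + 12)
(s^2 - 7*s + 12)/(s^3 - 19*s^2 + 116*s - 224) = (s - 3)/(s^2 - 15*s + 56)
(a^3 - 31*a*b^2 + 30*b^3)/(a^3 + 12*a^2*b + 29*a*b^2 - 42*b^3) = (a - 5*b)/(a + 7*b)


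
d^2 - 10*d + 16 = (d - 8)*(d - 2)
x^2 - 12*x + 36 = (x - 6)^2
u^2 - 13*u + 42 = (u - 7)*(u - 6)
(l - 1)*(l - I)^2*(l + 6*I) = l^4 - l^3 + 4*I*l^3 + 11*l^2 - 4*I*l^2 - 11*l - 6*I*l + 6*I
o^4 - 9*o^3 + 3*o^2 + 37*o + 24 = (o - 8)*(o - 3)*(o + 1)^2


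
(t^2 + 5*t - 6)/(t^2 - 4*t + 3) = (t + 6)/(t - 3)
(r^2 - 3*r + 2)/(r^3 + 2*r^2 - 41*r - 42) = (r^2 - 3*r + 2)/(r^3 + 2*r^2 - 41*r - 42)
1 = 1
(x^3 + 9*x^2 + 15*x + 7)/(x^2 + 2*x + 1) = x + 7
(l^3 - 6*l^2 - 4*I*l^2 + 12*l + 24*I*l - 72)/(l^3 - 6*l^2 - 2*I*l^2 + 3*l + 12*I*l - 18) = (l^2 - 4*I*l + 12)/(l^2 - 2*I*l + 3)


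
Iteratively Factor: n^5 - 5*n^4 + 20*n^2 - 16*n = (n - 4)*(n^4 - n^3 - 4*n^2 + 4*n) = (n - 4)*(n - 1)*(n^3 - 4*n) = (n - 4)*(n - 1)*(n + 2)*(n^2 - 2*n) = (n - 4)*(n - 2)*(n - 1)*(n + 2)*(n)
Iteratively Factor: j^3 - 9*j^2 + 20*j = (j - 4)*(j^2 - 5*j) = j*(j - 4)*(j - 5)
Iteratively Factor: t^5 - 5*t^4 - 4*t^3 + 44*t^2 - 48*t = (t + 3)*(t^4 - 8*t^3 + 20*t^2 - 16*t) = (t - 2)*(t + 3)*(t^3 - 6*t^2 + 8*t) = t*(t - 2)*(t + 3)*(t^2 - 6*t + 8) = t*(t - 2)^2*(t + 3)*(t - 4)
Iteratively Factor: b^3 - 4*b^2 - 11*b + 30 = (b - 2)*(b^2 - 2*b - 15) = (b - 5)*(b - 2)*(b + 3)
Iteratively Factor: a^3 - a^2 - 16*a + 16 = (a + 4)*(a^2 - 5*a + 4) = (a - 4)*(a + 4)*(a - 1)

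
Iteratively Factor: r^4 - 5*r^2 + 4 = (r + 1)*(r^3 - r^2 - 4*r + 4) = (r - 1)*(r + 1)*(r^2 - 4) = (r - 1)*(r + 1)*(r + 2)*(r - 2)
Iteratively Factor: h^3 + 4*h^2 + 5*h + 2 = (h + 1)*(h^2 + 3*h + 2) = (h + 1)^2*(h + 2)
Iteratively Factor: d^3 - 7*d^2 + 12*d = (d)*(d^2 - 7*d + 12) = d*(d - 3)*(d - 4)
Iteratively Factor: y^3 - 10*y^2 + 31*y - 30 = (y - 5)*(y^2 - 5*y + 6) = (y - 5)*(y - 2)*(y - 3)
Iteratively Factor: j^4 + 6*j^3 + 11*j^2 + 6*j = (j + 2)*(j^3 + 4*j^2 + 3*j) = j*(j + 2)*(j^2 + 4*j + 3) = j*(j + 2)*(j + 3)*(j + 1)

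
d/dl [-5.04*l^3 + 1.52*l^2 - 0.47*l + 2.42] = -15.12*l^2 + 3.04*l - 0.47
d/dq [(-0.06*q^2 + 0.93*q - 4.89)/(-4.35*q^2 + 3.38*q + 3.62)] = (3.8427*q^2 - 42.9774*q + 19.8948)/(18.9225*q^4 - 29.406*q^3 - 20.0696*q^2 + 24.4712*q + 13.1044)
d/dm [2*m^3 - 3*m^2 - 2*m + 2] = 6*m^2 - 6*m - 2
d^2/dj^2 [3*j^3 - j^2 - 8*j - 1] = 18*j - 2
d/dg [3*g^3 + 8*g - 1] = 9*g^2 + 8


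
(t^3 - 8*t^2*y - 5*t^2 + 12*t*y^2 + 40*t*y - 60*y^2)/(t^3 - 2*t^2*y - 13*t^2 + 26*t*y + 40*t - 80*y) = (t - 6*y)/(t - 8)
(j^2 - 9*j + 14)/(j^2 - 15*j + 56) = (j - 2)/(j - 8)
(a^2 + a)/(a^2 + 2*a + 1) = a/(a + 1)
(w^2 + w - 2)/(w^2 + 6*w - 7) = (w + 2)/(w + 7)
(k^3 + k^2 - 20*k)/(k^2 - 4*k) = k + 5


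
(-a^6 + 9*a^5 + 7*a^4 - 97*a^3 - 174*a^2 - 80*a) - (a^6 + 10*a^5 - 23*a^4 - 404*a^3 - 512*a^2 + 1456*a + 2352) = -2*a^6 - a^5 + 30*a^4 + 307*a^3 + 338*a^2 - 1536*a - 2352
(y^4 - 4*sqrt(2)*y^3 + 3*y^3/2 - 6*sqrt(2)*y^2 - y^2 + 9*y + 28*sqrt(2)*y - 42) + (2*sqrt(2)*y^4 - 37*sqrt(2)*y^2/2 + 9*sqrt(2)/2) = y^4 + 2*sqrt(2)*y^4 - 4*sqrt(2)*y^3 + 3*y^3/2 - 49*sqrt(2)*y^2/2 - y^2 + 9*y + 28*sqrt(2)*y - 42 + 9*sqrt(2)/2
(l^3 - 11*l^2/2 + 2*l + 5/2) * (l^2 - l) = l^5 - 13*l^4/2 + 15*l^3/2 + l^2/2 - 5*l/2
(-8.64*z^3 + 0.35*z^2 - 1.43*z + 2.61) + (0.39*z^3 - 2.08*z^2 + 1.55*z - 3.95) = -8.25*z^3 - 1.73*z^2 + 0.12*z - 1.34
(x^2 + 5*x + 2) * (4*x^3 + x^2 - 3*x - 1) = 4*x^5 + 21*x^4 + 10*x^3 - 14*x^2 - 11*x - 2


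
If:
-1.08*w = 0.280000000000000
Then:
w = -0.26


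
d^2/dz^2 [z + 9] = 0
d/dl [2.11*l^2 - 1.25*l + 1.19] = 4.22*l - 1.25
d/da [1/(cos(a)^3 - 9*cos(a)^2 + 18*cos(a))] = 3*(sin(a) + 6*sin(a)/cos(a)^2 - 6*tan(a))/((cos(a) - 6)^2*(cos(a) - 3)^2)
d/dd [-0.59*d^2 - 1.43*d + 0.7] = -1.18*d - 1.43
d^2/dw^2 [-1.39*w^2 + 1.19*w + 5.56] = -2.78000000000000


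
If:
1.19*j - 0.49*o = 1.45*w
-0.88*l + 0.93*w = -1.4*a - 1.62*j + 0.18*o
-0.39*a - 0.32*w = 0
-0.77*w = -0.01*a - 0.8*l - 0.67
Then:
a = -0.82051282051282*w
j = 0.458289094158659*w - 0.623067632850242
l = 0.97275641025641*w - 0.8375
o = -1.84619587336979*w - 1.51316425120773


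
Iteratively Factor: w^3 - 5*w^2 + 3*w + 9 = (w - 3)*(w^2 - 2*w - 3) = (w - 3)*(w + 1)*(w - 3)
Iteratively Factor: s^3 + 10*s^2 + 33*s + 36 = (s + 3)*(s^2 + 7*s + 12) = (s + 3)*(s + 4)*(s + 3)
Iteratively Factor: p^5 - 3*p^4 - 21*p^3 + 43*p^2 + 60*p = (p - 3)*(p^4 - 21*p^2 - 20*p) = (p - 3)*(p + 1)*(p^3 - p^2 - 20*p) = (p - 5)*(p - 3)*(p + 1)*(p^2 + 4*p) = (p - 5)*(p - 3)*(p + 1)*(p + 4)*(p)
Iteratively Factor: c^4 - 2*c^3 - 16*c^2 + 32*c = (c - 2)*(c^3 - 16*c) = c*(c - 2)*(c^2 - 16) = c*(c - 4)*(c - 2)*(c + 4)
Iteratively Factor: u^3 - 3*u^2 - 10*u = (u - 5)*(u^2 + 2*u) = (u - 5)*(u + 2)*(u)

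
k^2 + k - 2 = (k - 1)*(k + 2)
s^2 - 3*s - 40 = (s - 8)*(s + 5)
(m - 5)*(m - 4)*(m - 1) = m^3 - 10*m^2 + 29*m - 20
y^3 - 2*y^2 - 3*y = y*(y - 3)*(y + 1)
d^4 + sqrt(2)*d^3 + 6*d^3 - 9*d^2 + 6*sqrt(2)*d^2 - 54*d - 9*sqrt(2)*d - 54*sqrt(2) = (d - 3)*(d + 3)*(d + 6)*(d + sqrt(2))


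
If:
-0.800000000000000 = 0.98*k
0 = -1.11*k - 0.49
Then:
No Solution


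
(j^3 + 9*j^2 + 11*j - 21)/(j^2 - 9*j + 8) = (j^2 + 10*j + 21)/(j - 8)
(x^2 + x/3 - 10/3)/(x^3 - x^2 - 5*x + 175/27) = 9*(x + 2)/(9*x^2 + 6*x - 35)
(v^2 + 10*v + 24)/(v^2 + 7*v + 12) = (v + 6)/(v + 3)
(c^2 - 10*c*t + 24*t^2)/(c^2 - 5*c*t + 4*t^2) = (-c + 6*t)/(-c + t)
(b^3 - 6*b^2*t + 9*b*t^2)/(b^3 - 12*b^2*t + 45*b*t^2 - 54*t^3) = b/(b - 6*t)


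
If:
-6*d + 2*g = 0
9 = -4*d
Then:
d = -9/4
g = -27/4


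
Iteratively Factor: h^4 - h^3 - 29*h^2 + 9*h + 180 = (h + 4)*(h^3 - 5*h^2 - 9*h + 45) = (h - 5)*(h + 4)*(h^2 - 9) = (h - 5)*(h - 3)*(h + 4)*(h + 3)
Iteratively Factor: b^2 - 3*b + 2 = (b - 1)*(b - 2)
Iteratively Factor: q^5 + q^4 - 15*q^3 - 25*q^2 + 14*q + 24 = (q - 4)*(q^4 + 5*q^3 + 5*q^2 - 5*q - 6) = (q - 4)*(q + 3)*(q^3 + 2*q^2 - q - 2) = (q - 4)*(q + 1)*(q + 3)*(q^2 + q - 2) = (q - 4)*(q + 1)*(q + 2)*(q + 3)*(q - 1)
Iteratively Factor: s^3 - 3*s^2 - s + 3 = (s - 1)*(s^2 - 2*s - 3) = (s - 1)*(s + 1)*(s - 3)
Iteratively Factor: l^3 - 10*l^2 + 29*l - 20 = (l - 4)*(l^2 - 6*l + 5) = (l - 4)*(l - 1)*(l - 5)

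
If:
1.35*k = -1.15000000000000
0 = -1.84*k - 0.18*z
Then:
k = -0.85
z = 8.71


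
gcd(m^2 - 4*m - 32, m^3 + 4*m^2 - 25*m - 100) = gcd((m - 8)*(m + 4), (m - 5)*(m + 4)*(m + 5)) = m + 4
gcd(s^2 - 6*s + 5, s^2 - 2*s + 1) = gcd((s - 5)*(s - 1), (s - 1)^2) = s - 1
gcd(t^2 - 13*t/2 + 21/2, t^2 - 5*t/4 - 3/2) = 1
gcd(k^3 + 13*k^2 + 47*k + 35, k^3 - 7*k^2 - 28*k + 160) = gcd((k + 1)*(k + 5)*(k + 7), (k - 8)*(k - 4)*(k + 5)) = k + 5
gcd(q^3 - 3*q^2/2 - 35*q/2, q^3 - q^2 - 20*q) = q^2 - 5*q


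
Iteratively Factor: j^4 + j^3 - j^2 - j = (j - 1)*(j^3 + 2*j^2 + j) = (j - 1)*(j + 1)*(j^2 + j) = j*(j - 1)*(j + 1)*(j + 1)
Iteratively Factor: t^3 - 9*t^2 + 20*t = (t)*(t^2 - 9*t + 20) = t*(t - 5)*(t - 4)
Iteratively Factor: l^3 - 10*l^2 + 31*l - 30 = (l - 5)*(l^2 - 5*l + 6) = (l - 5)*(l - 2)*(l - 3)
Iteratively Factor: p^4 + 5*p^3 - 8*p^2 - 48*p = (p + 4)*(p^3 + p^2 - 12*p) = (p + 4)^2*(p^2 - 3*p) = p*(p + 4)^2*(p - 3)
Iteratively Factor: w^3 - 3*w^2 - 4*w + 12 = (w - 2)*(w^2 - w - 6) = (w - 2)*(w + 2)*(w - 3)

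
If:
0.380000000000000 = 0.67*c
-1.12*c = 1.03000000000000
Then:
No Solution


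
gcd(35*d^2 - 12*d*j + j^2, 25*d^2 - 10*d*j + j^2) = 5*d - j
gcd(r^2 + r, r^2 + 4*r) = r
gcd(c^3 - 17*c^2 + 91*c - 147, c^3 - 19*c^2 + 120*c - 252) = c - 7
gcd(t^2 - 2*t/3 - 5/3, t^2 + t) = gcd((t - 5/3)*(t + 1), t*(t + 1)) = t + 1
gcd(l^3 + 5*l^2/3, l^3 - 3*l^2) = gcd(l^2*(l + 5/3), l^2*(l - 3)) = l^2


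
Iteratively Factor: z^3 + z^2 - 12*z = (z - 3)*(z^2 + 4*z) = z*(z - 3)*(z + 4)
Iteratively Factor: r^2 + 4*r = (r)*(r + 4)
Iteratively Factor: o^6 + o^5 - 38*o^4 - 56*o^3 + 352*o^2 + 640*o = (o + 4)*(o^5 - 3*o^4 - 26*o^3 + 48*o^2 + 160*o) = (o + 2)*(o + 4)*(o^4 - 5*o^3 - 16*o^2 + 80*o) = (o + 2)*(o + 4)^2*(o^3 - 9*o^2 + 20*o) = (o - 5)*(o + 2)*(o + 4)^2*(o^2 - 4*o) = (o - 5)*(o - 4)*(o + 2)*(o + 4)^2*(o)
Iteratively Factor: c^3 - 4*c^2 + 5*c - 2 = (c - 2)*(c^2 - 2*c + 1) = (c - 2)*(c - 1)*(c - 1)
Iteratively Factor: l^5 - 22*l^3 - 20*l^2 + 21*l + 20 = (l + 1)*(l^4 - l^3 - 21*l^2 + l + 20) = (l - 1)*(l + 1)*(l^3 - 21*l - 20) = (l - 5)*(l - 1)*(l + 1)*(l^2 + 5*l + 4) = (l - 5)*(l - 1)*(l + 1)^2*(l + 4)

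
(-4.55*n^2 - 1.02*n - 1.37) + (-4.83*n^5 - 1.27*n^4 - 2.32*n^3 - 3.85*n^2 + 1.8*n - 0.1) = -4.83*n^5 - 1.27*n^4 - 2.32*n^3 - 8.4*n^2 + 0.78*n - 1.47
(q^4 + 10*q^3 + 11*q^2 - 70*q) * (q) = q^5 + 10*q^4 + 11*q^3 - 70*q^2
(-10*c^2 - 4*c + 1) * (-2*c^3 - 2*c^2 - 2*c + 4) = 20*c^5 + 28*c^4 + 26*c^3 - 34*c^2 - 18*c + 4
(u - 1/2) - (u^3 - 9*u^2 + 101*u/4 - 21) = -u^3 + 9*u^2 - 97*u/4 + 41/2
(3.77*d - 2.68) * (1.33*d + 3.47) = 5.0141*d^2 + 9.5175*d - 9.2996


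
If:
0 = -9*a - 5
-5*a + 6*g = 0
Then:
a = -5/9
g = -25/54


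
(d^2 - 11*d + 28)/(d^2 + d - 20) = (d - 7)/(d + 5)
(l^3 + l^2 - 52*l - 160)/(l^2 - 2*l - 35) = (l^2 - 4*l - 32)/(l - 7)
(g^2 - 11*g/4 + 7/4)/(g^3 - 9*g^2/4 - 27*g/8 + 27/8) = 2*(4*g^2 - 11*g + 7)/(8*g^3 - 18*g^2 - 27*g + 27)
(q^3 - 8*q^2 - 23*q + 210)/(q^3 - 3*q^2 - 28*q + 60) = (q - 7)/(q - 2)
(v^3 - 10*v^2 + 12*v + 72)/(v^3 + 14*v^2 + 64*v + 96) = (v^3 - 10*v^2 + 12*v + 72)/(v^3 + 14*v^2 + 64*v + 96)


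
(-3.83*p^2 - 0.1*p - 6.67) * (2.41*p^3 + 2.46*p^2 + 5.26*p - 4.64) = -9.2303*p^5 - 9.6628*p^4 - 36.4665*p^3 + 0.837*p^2 - 34.6202*p + 30.9488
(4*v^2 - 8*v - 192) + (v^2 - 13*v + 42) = 5*v^2 - 21*v - 150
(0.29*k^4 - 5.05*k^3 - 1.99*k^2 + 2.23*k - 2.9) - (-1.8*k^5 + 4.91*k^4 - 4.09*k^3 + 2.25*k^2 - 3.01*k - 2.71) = 1.8*k^5 - 4.62*k^4 - 0.96*k^3 - 4.24*k^2 + 5.24*k - 0.19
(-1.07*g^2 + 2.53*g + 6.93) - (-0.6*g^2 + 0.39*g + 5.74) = -0.47*g^2 + 2.14*g + 1.19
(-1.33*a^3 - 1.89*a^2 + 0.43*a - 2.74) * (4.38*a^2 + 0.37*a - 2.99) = -5.8254*a^5 - 8.7703*a^4 + 5.1608*a^3 - 6.191*a^2 - 2.2995*a + 8.1926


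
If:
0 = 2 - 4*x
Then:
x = 1/2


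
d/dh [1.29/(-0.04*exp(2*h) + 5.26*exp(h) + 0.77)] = (0.1032*exp(h) - 6.7854)*exp(h)/(-0.04*exp(2*h) + 5.26*exp(h) + 0.77)^2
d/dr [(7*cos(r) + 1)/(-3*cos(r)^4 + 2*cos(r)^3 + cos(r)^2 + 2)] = (-63*(1 - cos(2*r))^2/4 + 14*cos(r) - 113*cos(2*r)/2 + 4*cos(3*r) - 15/2)*sin(r)/(-3*cos(r)^4 + 2*cos(r)^3 + cos(r)^2 + 2)^2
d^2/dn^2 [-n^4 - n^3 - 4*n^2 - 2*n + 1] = -12*n^2 - 6*n - 8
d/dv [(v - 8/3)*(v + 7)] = 2*v + 13/3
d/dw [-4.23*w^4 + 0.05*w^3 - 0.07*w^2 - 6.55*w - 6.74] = -16.92*w^3 + 0.15*w^2 - 0.14*w - 6.55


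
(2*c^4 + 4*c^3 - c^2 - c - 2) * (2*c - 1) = 4*c^5 + 6*c^4 - 6*c^3 - c^2 - 3*c + 2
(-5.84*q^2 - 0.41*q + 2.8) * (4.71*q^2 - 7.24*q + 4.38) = -27.5064*q^4 + 40.3505*q^3 - 9.4228*q^2 - 22.0678*q + 12.264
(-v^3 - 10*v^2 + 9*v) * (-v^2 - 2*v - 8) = v^5 + 12*v^4 + 19*v^3 + 62*v^2 - 72*v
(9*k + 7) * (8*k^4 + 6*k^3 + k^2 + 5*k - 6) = 72*k^5 + 110*k^4 + 51*k^3 + 52*k^2 - 19*k - 42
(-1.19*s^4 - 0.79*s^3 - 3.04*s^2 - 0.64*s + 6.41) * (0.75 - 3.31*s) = 3.9389*s^5 + 1.7224*s^4 + 9.4699*s^3 - 0.1616*s^2 - 21.6971*s + 4.8075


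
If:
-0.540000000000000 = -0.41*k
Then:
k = 1.32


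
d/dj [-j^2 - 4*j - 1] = -2*j - 4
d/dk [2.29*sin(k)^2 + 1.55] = 2.29*sin(2*k)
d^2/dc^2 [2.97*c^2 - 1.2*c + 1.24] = 5.94000000000000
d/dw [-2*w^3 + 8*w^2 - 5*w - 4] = -6*w^2 + 16*w - 5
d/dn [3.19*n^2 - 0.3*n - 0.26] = 6.38*n - 0.3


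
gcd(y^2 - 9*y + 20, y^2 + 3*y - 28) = y - 4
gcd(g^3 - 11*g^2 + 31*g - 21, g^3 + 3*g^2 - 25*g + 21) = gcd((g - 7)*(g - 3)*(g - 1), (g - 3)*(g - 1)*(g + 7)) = g^2 - 4*g + 3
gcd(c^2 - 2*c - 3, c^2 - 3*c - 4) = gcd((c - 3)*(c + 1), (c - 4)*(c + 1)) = c + 1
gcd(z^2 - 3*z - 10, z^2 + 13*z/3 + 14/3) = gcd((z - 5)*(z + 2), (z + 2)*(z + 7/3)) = z + 2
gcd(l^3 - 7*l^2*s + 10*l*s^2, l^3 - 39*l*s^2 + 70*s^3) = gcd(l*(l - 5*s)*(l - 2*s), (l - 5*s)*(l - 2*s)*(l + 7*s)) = l^2 - 7*l*s + 10*s^2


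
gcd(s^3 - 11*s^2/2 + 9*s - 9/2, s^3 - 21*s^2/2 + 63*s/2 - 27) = s^2 - 9*s/2 + 9/2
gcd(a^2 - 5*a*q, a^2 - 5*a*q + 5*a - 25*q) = -a + 5*q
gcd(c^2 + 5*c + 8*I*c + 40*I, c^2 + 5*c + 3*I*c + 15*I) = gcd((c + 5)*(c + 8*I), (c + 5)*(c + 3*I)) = c + 5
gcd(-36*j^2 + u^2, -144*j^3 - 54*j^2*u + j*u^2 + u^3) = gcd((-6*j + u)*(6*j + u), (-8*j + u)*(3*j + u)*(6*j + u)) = 6*j + u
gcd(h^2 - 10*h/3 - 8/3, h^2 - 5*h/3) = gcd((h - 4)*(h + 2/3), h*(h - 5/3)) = 1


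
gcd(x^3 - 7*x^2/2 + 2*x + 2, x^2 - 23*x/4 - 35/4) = 1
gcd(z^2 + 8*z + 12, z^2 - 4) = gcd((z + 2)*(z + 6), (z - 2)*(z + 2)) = z + 2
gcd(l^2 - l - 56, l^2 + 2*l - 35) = l + 7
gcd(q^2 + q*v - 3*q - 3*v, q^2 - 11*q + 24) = q - 3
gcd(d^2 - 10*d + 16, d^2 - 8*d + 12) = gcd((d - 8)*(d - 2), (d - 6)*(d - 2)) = d - 2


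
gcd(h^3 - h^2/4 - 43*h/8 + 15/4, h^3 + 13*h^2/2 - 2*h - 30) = h^2 + h/2 - 5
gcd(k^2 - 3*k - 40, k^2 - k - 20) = 1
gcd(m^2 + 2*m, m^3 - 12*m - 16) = m + 2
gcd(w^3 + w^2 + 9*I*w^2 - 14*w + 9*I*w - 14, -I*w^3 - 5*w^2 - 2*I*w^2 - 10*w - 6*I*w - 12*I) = 1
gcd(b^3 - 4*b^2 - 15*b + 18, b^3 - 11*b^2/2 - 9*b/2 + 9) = b^2 - 7*b + 6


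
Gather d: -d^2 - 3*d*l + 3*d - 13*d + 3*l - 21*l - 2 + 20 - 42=-d^2 + d*(-3*l - 10) - 18*l - 24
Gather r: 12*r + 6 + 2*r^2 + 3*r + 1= 2*r^2 + 15*r + 7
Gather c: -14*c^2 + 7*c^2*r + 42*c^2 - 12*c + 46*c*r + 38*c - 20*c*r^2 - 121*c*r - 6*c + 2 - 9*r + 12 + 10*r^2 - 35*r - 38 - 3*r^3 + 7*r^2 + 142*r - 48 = c^2*(7*r + 28) + c*(-20*r^2 - 75*r + 20) - 3*r^3 + 17*r^2 + 98*r - 72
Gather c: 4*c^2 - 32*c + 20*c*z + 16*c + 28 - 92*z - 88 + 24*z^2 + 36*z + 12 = 4*c^2 + c*(20*z - 16) + 24*z^2 - 56*z - 48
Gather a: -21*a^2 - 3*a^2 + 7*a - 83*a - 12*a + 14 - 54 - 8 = -24*a^2 - 88*a - 48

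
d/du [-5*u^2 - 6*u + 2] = -10*u - 6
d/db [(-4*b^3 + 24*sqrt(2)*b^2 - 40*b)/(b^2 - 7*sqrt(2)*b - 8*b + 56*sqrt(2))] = 4*(-b*(-2*b + 8 + 7*sqrt(2))*(b^2 - 6*sqrt(2)*b + 10) + (-3*b^2 + 12*sqrt(2)*b - 10)*(b^2 - 7*sqrt(2)*b - 8*b + 56*sqrt(2)))/(b^2 - 7*sqrt(2)*b - 8*b + 56*sqrt(2))^2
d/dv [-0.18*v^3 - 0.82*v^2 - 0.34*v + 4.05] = -0.54*v^2 - 1.64*v - 0.34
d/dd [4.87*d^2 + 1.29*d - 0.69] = 9.74*d + 1.29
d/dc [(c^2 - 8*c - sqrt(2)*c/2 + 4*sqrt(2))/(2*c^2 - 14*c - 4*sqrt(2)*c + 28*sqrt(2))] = (-3*sqrt(2)*c^2 + 2*c^2 + 40*sqrt(2)*c - 168*sqrt(2) + 4)/(4*(c^4 - 14*c^3 - 4*sqrt(2)*c^3 + 57*c^2 + 56*sqrt(2)*c^2 - 196*sqrt(2)*c - 112*c + 392))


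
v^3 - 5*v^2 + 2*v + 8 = (v - 4)*(v - 2)*(v + 1)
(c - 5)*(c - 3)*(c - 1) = c^3 - 9*c^2 + 23*c - 15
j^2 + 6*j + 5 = (j + 1)*(j + 5)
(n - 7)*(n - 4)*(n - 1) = n^3 - 12*n^2 + 39*n - 28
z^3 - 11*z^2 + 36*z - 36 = (z - 6)*(z - 3)*(z - 2)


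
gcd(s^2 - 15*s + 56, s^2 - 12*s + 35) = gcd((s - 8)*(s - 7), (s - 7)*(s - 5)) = s - 7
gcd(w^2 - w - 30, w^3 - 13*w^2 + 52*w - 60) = w - 6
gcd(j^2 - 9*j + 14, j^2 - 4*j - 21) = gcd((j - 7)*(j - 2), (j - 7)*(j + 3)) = j - 7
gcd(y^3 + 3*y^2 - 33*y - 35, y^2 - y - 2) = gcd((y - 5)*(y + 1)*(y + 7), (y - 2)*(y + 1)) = y + 1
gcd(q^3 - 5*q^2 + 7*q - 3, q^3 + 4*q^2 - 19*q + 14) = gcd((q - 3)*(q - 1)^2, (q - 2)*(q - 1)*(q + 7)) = q - 1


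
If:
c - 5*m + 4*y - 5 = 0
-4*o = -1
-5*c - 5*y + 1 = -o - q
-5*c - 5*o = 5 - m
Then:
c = y/6 - 145/96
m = 5*y/6 - 125/96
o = 1/4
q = 35*y/6 - 845/96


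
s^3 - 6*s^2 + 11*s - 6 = (s - 3)*(s - 2)*(s - 1)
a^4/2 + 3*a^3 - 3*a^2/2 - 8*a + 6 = (a/2 + 1)*(a - 1)^2*(a + 6)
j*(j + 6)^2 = j^3 + 12*j^2 + 36*j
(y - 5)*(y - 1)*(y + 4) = y^3 - 2*y^2 - 19*y + 20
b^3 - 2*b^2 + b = b*(b - 1)^2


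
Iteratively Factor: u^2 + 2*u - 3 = (u + 3)*(u - 1)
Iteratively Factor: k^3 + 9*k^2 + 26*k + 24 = (k + 2)*(k^2 + 7*k + 12) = (k + 2)*(k + 3)*(k + 4)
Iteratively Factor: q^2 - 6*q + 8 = (q - 4)*(q - 2)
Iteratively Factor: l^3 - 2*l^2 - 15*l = (l - 5)*(l^2 + 3*l) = l*(l - 5)*(l + 3)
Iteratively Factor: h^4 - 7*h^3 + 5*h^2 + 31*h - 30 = (h - 3)*(h^3 - 4*h^2 - 7*h + 10) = (h - 3)*(h - 1)*(h^2 - 3*h - 10) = (h - 3)*(h - 1)*(h + 2)*(h - 5)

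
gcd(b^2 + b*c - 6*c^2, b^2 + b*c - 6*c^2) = b^2 + b*c - 6*c^2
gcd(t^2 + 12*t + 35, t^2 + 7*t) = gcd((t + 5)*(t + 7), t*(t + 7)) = t + 7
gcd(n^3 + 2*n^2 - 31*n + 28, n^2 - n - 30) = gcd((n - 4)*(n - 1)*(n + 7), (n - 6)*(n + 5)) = 1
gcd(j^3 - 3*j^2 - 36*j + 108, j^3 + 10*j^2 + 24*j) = j + 6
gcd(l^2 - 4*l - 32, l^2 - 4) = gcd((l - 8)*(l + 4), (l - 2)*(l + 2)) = 1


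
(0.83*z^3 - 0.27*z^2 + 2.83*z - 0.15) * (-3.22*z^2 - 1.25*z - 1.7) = -2.6726*z^5 - 0.1681*z^4 - 10.1861*z^3 - 2.5955*z^2 - 4.6235*z + 0.255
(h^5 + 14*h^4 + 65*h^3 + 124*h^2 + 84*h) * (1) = h^5 + 14*h^4 + 65*h^3 + 124*h^2 + 84*h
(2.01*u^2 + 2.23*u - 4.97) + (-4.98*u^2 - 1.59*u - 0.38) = -2.97*u^2 + 0.64*u - 5.35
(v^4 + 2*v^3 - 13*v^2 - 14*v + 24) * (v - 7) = v^5 - 5*v^4 - 27*v^3 + 77*v^2 + 122*v - 168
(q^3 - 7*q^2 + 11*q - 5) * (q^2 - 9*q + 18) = q^5 - 16*q^4 + 92*q^3 - 230*q^2 + 243*q - 90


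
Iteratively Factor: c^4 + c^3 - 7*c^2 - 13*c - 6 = (c + 2)*(c^3 - c^2 - 5*c - 3) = (c + 1)*(c + 2)*(c^2 - 2*c - 3) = (c - 3)*(c + 1)*(c + 2)*(c + 1)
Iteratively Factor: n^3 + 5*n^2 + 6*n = (n + 2)*(n^2 + 3*n) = (n + 2)*(n + 3)*(n)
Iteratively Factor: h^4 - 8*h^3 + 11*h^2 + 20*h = (h - 4)*(h^3 - 4*h^2 - 5*h) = (h - 4)*(h + 1)*(h^2 - 5*h) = (h - 5)*(h - 4)*(h + 1)*(h)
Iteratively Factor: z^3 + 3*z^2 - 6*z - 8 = (z - 2)*(z^2 + 5*z + 4) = (z - 2)*(z + 1)*(z + 4)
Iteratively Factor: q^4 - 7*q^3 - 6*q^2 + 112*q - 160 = (q + 4)*(q^3 - 11*q^2 + 38*q - 40) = (q - 2)*(q + 4)*(q^2 - 9*q + 20) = (q - 4)*(q - 2)*(q + 4)*(q - 5)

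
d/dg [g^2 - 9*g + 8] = 2*g - 9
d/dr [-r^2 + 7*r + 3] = 7 - 2*r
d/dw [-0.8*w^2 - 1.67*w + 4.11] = -1.6*w - 1.67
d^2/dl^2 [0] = 0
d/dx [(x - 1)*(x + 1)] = 2*x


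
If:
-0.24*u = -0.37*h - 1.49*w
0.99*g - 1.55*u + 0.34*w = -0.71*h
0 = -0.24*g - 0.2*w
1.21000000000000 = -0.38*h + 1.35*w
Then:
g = -0.28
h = -2.00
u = -1.02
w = 0.33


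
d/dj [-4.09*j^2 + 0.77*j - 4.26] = 0.77 - 8.18*j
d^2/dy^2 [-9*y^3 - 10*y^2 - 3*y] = -54*y - 20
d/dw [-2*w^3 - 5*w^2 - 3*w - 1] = -6*w^2 - 10*w - 3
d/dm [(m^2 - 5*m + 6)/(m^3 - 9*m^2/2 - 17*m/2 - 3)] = 4*(-m^4 + 10*m^3 - 49*m^2 + 48*m + 66)/(4*m^6 - 36*m^5 + 13*m^4 + 282*m^3 + 397*m^2 + 204*m + 36)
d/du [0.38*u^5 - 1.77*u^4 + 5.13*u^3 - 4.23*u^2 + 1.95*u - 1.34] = 1.9*u^4 - 7.08*u^3 + 15.39*u^2 - 8.46*u + 1.95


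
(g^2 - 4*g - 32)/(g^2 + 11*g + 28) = (g - 8)/(g + 7)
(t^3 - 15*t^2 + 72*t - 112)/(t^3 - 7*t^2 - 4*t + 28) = (t^2 - 8*t + 16)/(t^2 - 4)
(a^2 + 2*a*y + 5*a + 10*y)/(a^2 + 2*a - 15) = (a + 2*y)/(a - 3)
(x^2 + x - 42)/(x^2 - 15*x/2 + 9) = 2*(x + 7)/(2*x - 3)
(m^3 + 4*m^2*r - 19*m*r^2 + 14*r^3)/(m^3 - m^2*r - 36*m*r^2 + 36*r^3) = (-m^2 - 5*m*r + 14*r^2)/(-m^2 + 36*r^2)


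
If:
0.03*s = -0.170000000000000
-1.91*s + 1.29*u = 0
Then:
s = -5.67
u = -8.39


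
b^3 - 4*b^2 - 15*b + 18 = (b - 6)*(b - 1)*(b + 3)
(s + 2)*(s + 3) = s^2 + 5*s + 6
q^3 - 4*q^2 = q^2*(q - 4)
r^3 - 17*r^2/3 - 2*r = r*(r - 6)*(r + 1/3)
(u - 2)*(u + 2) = u^2 - 4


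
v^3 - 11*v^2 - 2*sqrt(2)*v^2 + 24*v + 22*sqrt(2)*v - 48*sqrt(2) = (v - 8)*(v - 3)*(v - 2*sqrt(2))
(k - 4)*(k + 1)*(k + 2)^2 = k^4 + k^3 - 12*k^2 - 28*k - 16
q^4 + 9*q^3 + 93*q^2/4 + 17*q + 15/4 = (q + 1/2)^2*(q + 3)*(q + 5)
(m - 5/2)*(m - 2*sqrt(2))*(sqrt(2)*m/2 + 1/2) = sqrt(2)*m^3/2 - 5*sqrt(2)*m^2/4 - 3*m^2/2 - sqrt(2)*m + 15*m/4 + 5*sqrt(2)/2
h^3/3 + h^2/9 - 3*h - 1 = (h/3 + 1)*(h - 3)*(h + 1/3)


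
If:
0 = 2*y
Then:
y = 0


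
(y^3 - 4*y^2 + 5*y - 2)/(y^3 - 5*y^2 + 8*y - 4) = (y - 1)/(y - 2)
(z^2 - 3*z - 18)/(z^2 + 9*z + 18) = (z - 6)/(z + 6)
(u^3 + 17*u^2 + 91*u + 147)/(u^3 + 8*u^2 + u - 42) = (u + 7)/(u - 2)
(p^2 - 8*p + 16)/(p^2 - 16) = (p - 4)/(p + 4)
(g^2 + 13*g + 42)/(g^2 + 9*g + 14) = (g + 6)/(g + 2)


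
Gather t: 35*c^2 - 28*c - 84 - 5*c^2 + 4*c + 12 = 30*c^2 - 24*c - 72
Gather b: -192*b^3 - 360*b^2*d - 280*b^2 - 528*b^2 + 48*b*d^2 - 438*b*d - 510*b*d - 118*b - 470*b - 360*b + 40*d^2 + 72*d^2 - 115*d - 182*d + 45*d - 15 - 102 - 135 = -192*b^3 + b^2*(-360*d - 808) + b*(48*d^2 - 948*d - 948) + 112*d^2 - 252*d - 252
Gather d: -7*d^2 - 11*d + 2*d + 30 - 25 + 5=-7*d^2 - 9*d + 10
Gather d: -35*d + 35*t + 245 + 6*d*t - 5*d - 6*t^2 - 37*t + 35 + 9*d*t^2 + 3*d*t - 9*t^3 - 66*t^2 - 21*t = d*(9*t^2 + 9*t - 40) - 9*t^3 - 72*t^2 - 23*t + 280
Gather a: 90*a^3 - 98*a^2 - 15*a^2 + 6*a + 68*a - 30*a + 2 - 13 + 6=90*a^3 - 113*a^2 + 44*a - 5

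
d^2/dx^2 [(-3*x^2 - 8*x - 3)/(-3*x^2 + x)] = 6*(27*x^3 + 27*x^2 - 9*x + 1)/(x^3*(27*x^3 - 27*x^2 + 9*x - 1))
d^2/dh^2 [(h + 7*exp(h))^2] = 14*h*exp(h) + 196*exp(2*h) + 28*exp(h) + 2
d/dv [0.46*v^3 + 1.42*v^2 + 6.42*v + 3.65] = 1.38*v^2 + 2.84*v + 6.42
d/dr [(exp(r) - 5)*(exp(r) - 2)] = (2*exp(r) - 7)*exp(r)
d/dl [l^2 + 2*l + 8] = 2*l + 2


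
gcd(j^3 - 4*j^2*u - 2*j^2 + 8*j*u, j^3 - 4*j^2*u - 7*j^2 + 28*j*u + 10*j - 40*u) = -j^2 + 4*j*u + 2*j - 8*u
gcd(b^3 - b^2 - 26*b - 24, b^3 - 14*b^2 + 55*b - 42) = b - 6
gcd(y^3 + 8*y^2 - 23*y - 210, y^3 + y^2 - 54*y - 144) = y + 6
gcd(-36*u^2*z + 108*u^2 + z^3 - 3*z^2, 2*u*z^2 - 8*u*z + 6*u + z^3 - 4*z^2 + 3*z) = z - 3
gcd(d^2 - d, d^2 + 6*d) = d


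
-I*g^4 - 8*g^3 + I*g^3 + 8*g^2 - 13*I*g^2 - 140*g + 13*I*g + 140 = (g - 7*I)*(g - 5*I)*(g + 4*I)*(-I*g + I)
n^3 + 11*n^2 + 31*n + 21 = (n + 1)*(n + 3)*(n + 7)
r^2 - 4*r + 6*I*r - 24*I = (r - 4)*(r + 6*I)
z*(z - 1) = z^2 - z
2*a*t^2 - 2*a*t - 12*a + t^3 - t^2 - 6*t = (2*a + t)*(t - 3)*(t + 2)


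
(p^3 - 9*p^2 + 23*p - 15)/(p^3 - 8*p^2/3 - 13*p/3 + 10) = 3*(p^2 - 6*p + 5)/(3*p^2 + p - 10)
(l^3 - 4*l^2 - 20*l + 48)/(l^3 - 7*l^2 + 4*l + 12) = (l + 4)/(l + 1)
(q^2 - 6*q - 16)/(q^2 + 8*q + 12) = (q - 8)/(q + 6)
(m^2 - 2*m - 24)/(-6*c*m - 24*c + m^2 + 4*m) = (6 - m)/(6*c - m)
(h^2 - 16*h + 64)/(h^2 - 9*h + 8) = (h - 8)/(h - 1)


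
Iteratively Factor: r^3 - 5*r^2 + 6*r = (r)*(r^2 - 5*r + 6) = r*(r - 3)*(r - 2)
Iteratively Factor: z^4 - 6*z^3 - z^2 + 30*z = (z + 2)*(z^3 - 8*z^2 + 15*z) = (z - 3)*(z + 2)*(z^2 - 5*z) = z*(z - 3)*(z + 2)*(z - 5)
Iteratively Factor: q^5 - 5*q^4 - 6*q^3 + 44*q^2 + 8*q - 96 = (q - 2)*(q^4 - 3*q^3 - 12*q^2 + 20*q + 48) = (q - 2)*(q + 2)*(q^3 - 5*q^2 - 2*q + 24) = (q - 2)*(q + 2)^2*(q^2 - 7*q + 12) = (q - 3)*(q - 2)*(q + 2)^2*(q - 4)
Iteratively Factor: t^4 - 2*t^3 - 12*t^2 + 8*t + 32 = (t - 4)*(t^3 + 2*t^2 - 4*t - 8) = (t - 4)*(t + 2)*(t^2 - 4) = (t - 4)*(t + 2)^2*(t - 2)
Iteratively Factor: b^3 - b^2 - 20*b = (b)*(b^2 - b - 20) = b*(b - 5)*(b + 4)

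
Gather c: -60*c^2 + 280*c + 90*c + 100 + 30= -60*c^2 + 370*c + 130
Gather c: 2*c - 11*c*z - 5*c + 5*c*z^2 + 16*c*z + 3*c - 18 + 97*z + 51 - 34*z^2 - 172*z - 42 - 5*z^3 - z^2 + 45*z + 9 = c*(5*z^2 + 5*z) - 5*z^3 - 35*z^2 - 30*z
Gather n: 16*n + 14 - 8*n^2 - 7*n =-8*n^2 + 9*n + 14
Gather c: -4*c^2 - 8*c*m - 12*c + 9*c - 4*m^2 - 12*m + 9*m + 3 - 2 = -4*c^2 + c*(-8*m - 3) - 4*m^2 - 3*m + 1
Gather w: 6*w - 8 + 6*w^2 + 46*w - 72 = 6*w^2 + 52*w - 80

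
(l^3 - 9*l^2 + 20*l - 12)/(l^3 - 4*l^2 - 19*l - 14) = (-l^3 + 9*l^2 - 20*l + 12)/(-l^3 + 4*l^2 + 19*l + 14)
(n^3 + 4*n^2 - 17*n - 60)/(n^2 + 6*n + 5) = (n^2 - n - 12)/(n + 1)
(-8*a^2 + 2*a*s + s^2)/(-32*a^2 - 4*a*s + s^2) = (-2*a + s)/(-8*a + s)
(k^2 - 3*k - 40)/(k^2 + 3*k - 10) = (k - 8)/(k - 2)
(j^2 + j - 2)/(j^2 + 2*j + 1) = (j^2 + j - 2)/(j^2 + 2*j + 1)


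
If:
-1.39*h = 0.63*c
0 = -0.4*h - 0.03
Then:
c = 0.17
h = -0.08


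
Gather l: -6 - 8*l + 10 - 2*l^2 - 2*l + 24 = -2*l^2 - 10*l + 28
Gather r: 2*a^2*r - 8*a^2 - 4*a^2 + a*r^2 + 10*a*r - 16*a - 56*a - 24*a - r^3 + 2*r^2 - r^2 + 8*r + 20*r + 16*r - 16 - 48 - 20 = -12*a^2 - 96*a - r^3 + r^2*(a + 1) + r*(2*a^2 + 10*a + 44) - 84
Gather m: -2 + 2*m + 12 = 2*m + 10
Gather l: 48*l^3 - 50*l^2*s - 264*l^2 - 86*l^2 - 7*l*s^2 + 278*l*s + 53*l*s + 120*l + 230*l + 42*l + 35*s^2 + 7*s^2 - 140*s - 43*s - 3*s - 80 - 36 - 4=48*l^3 + l^2*(-50*s - 350) + l*(-7*s^2 + 331*s + 392) + 42*s^2 - 186*s - 120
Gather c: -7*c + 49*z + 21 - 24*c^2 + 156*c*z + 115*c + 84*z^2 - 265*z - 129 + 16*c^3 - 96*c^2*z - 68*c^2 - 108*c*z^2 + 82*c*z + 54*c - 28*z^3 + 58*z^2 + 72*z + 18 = 16*c^3 + c^2*(-96*z - 92) + c*(-108*z^2 + 238*z + 162) - 28*z^3 + 142*z^2 - 144*z - 90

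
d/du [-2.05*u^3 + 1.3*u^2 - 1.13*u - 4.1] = -6.15*u^2 + 2.6*u - 1.13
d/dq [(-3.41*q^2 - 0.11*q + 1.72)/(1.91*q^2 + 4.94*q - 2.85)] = (-16.6353*q^2 + 12.8666*q - 8.1833)/(3.6481*q^4 + 18.8708*q^3 + 13.5166*q^2 - 28.158*q + 8.1225)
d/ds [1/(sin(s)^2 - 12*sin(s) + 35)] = 2*(6 - sin(s))*cos(s)/(sin(s)^2 - 12*sin(s) + 35)^2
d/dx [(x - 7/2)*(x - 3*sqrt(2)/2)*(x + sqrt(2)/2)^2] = 4*x^3 - 21*x^2/2 - 3*sqrt(2)*x^2/2 - 5*x + 7*sqrt(2)*x/2 - 3*sqrt(2)/4 + 35/4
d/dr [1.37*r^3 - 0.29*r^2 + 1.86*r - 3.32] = 4.11*r^2 - 0.58*r + 1.86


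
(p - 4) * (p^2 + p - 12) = p^3 - 3*p^2 - 16*p + 48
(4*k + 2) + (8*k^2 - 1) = 8*k^2 + 4*k + 1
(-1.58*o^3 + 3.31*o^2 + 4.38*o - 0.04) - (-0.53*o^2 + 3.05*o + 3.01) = -1.58*o^3 + 3.84*o^2 + 1.33*o - 3.05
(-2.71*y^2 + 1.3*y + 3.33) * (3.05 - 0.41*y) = 1.1111*y^3 - 8.7985*y^2 + 2.5997*y + 10.1565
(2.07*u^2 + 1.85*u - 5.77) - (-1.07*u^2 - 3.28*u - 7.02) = 3.14*u^2 + 5.13*u + 1.25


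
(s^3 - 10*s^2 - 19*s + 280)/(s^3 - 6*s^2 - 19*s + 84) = (s^2 - 3*s - 40)/(s^2 + s - 12)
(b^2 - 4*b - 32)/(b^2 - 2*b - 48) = (b + 4)/(b + 6)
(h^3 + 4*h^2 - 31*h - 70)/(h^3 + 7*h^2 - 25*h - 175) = (h + 2)/(h + 5)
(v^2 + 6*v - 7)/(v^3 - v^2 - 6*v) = (-v^2 - 6*v + 7)/(v*(-v^2 + v + 6))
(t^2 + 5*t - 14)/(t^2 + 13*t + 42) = (t - 2)/(t + 6)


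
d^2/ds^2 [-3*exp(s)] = -3*exp(s)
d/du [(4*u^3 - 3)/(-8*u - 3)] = 4*(8*u^3 - 3*u^2*(8*u + 3) - 6)/(8*u + 3)^2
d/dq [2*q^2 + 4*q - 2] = 4*q + 4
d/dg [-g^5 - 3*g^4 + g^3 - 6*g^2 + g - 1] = -5*g^4 - 12*g^3 + 3*g^2 - 12*g + 1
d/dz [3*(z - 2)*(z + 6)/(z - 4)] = 3*(z^2 - 8*z - 4)/(z^2 - 8*z + 16)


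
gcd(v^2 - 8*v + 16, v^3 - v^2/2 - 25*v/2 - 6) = v - 4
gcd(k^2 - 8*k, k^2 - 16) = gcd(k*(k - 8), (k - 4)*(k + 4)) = 1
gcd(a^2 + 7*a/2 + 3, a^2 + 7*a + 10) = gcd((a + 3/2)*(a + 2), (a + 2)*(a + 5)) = a + 2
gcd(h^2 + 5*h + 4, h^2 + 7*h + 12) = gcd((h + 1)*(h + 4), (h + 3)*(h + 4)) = h + 4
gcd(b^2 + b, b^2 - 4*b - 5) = b + 1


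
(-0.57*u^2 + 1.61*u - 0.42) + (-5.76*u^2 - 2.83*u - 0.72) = -6.33*u^2 - 1.22*u - 1.14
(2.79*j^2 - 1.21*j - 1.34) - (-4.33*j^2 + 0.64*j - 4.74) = 7.12*j^2 - 1.85*j + 3.4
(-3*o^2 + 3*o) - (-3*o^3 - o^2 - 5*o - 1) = 3*o^3 - 2*o^2 + 8*o + 1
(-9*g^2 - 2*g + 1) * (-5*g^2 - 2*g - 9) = 45*g^4 + 28*g^3 + 80*g^2 + 16*g - 9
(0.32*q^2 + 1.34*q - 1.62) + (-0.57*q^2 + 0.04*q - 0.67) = -0.25*q^2 + 1.38*q - 2.29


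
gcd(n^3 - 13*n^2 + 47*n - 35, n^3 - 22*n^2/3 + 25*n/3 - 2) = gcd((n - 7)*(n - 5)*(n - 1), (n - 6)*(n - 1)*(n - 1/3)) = n - 1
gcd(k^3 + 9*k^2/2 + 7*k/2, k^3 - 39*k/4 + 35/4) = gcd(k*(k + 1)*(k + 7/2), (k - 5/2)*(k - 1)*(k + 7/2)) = k + 7/2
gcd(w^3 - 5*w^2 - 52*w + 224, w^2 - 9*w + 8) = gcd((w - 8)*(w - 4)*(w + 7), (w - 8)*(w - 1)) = w - 8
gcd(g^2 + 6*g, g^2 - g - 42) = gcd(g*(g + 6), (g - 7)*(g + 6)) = g + 6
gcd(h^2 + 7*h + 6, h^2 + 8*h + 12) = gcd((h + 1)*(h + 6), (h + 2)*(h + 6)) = h + 6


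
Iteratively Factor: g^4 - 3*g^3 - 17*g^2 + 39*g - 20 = (g - 5)*(g^3 + 2*g^2 - 7*g + 4) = (g - 5)*(g - 1)*(g^2 + 3*g - 4) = (g - 5)*(g - 1)*(g + 4)*(g - 1)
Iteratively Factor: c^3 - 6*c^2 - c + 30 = (c - 5)*(c^2 - c - 6) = (c - 5)*(c - 3)*(c + 2)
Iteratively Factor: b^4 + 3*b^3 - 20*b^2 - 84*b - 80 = (b + 2)*(b^3 + b^2 - 22*b - 40) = (b - 5)*(b + 2)*(b^2 + 6*b + 8) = (b - 5)*(b + 2)*(b + 4)*(b + 2)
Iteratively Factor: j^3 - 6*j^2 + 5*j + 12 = (j - 3)*(j^2 - 3*j - 4) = (j - 3)*(j + 1)*(j - 4)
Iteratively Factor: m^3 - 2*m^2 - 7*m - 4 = (m - 4)*(m^2 + 2*m + 1) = (m - 4)*(m + 1)*(m + 1)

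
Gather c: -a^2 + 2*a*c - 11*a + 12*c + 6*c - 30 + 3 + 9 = -a^2 - 11*a + c*(2*a + 18) - 18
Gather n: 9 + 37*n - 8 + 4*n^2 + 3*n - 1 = 4*n^2 + 40*n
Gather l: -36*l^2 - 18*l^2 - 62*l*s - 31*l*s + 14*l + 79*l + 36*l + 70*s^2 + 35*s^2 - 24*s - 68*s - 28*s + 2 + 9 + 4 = -54*l^2 + l*(129 - 93*s) + 105*s^2 - 120*s + 15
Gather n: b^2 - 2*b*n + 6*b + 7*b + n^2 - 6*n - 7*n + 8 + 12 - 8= b^2 + 13*b + n^2 + n*(-2*b - 13) + 12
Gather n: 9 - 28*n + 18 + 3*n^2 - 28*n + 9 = 3*n^2 - 56*n + 36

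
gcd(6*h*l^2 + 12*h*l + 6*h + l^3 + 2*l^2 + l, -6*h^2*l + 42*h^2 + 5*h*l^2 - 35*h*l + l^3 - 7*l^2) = 6*h + l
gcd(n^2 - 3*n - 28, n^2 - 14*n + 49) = n - 7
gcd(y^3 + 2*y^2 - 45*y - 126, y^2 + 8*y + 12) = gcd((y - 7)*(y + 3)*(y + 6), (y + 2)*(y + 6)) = y + 6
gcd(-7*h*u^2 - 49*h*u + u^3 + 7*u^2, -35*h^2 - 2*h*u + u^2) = -7*h + u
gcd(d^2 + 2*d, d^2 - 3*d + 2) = 1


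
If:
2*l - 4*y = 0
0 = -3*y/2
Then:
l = 0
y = 0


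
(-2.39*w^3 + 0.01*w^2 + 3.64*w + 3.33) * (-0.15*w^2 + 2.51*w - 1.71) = 0.3585*w^5 - 6.0004*w^4 + 3.566*w^3 + 8.6198*w^2 + 2.1339*w - 5.6943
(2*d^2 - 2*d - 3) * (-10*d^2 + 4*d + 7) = -20*d^4 + 28*d^3 + 36*d^2 - 26*d - 21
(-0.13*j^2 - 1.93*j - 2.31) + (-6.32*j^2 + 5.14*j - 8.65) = -6.45*j^2 + 3.21*j - 10.96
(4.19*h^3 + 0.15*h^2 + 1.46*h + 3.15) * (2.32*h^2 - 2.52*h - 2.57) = 9.7208*h^5 - 10.2108*h^4 - 7.7591*h^3 + 3.2433*h^2 - 11.6902*h - 8.0955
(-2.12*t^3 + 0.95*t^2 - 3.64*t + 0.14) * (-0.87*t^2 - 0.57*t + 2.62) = 1.8444*t^5 + 0.3819*t^4 - 2.9291*t^3 + 4.442*t^2 - 9.6166*t + 0.3668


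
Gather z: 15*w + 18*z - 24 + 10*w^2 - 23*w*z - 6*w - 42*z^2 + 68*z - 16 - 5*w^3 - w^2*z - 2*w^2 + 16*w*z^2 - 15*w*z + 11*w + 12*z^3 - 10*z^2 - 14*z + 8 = -5*w^3 + 8*w^2 + 20*w + 12*z^3 + z^2*(16*w - 52) + z*(-w^2 - 38*w + 72) - 32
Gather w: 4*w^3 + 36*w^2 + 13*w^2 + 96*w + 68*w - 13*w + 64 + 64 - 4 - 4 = 4*w^3 + 49*w^2 + 151*w + 120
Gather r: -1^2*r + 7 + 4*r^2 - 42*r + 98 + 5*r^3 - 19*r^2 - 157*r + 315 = 5*r^3 - 15*r^2 - 200*r + 420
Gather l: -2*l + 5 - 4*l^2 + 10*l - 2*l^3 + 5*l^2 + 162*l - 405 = -2*l^3 + l^2 + 170*l - 400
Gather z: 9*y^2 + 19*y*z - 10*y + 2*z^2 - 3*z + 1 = 9*y^2 - 10*y + 2*z^2 + z*(19*y - 3) + 1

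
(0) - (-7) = 7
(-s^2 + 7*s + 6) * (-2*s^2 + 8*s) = 2*s^4 - 22*s^3 + 44*s^2 + 48*s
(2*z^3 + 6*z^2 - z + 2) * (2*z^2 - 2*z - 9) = 4*z^5 + 8*z^4 - 32*z^3 - 48*z^2 + 5*z - 18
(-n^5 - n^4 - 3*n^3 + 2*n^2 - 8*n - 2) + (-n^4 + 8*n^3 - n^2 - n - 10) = -n^5 - 2*n^4 + 5*n^3 + n^2 - 9*n - 12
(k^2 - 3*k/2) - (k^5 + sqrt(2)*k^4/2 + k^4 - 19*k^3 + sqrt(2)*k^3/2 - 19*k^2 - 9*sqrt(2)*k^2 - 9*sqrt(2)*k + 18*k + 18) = -k^5 - k^4 - sqrt(2)*k^4/2 - sqrt(2)*k^3/2 + 19*k^3 + 9*sqrt(2)*k^2 + 20*k^2 - 39*k/2 + 9*sqrt(2)*k - 18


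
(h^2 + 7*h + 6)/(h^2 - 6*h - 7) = (h + 6)/(h - 7)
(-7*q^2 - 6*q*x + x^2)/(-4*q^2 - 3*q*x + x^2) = (-7*q + x)/(-4*q + x)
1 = 1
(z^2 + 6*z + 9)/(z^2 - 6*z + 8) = (z^2 + 6*z + 9)/(z^2 - 6*z + 8)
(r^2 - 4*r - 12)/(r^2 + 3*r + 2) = (r - 6)/(r + 1)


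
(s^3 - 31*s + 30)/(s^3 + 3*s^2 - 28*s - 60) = (s - 1)/(s + 2)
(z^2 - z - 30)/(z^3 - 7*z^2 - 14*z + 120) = (z + 5)/(z^2 - z - 20)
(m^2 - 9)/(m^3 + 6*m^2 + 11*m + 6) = (m - 3)/(m^2 + 3*m + 2)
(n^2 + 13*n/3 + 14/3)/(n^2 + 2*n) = (n + 7/3)/n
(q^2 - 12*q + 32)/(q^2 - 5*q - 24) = (q - 4)/(q + 3)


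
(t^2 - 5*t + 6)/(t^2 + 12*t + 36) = (t^2 - 5*t + 6)/(t^2 + 12*t + 36)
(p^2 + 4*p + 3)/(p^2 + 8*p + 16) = (p^2 + 4*p + 3)/(p^2 + 8*p + 16)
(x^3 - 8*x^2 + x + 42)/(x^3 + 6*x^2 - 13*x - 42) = (x - 7)/(x + 7)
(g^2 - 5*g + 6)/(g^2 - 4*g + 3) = (g - 2)/(g - 1)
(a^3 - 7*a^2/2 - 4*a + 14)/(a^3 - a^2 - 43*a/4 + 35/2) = 2*(2*a^2 - 3*a - 14)/(4*a^2 + 4*a - 35)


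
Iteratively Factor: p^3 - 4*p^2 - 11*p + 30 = (p + 3)*(p^2 - 7*p + 10) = (p - 5)*(p + 3)*(p - 2)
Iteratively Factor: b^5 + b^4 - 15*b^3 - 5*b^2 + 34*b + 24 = (b + 1)*(b^4 - 15*b^2 + 10*b + 24) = (b - 2)*(b + 1)*(b^3 + 2*b^2 - 11*b - 12) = (b - 2)*(b + 1)^2*(b^2 + b - 12) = (b - 2)*(b + 1)^2*(b + 4)*(b - 3)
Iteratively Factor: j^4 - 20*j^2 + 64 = (j - 2)*(j^3 + 2*j^2 - 16*j - 32) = (j - 2)*(j + 2)*(j^2 - 16) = (j - 2)*(j + 2)*(j + 4)*(j - 4)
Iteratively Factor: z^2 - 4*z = (z - 4)*(z)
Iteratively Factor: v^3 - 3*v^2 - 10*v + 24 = (v - 2)*(v^2 - v - 12) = (v - 2)*(v + 3)*(v - 4)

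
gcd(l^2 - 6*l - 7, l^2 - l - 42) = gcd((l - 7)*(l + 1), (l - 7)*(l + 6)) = l - 7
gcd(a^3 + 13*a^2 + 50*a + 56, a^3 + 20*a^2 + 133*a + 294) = a + 7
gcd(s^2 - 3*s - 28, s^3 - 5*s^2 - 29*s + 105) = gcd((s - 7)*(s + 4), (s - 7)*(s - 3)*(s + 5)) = s - 7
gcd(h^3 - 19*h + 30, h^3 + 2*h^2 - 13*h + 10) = h^2 + 3*h - 10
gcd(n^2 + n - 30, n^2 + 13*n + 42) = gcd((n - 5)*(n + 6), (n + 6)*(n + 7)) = n + 6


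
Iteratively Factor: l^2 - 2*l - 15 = (l - 5)*(l + 3)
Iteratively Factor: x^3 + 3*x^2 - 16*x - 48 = (x + 3)*(x^2 - 16) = (x + 3)*(x + 4)*(x - 4)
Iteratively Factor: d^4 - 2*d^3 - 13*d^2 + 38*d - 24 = (d + 4)*(d^3 - 6*d^2 + 11*d - 6) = (d - 2)*(d + 4)*(d^2 - 4*d + 3) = (d - 3)*(d - 2)*(d + 4)*(d - 1)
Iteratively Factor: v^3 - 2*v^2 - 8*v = (v)*(v^2 - 2*v - 8) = v*(v - 4)*(v + 2)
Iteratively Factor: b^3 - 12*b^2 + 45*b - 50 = (b - 2)*(b^2 - 10*b + 25) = (b - 5)*(b - 2)*(b - 5)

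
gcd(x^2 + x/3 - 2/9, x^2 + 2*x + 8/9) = x + 2/3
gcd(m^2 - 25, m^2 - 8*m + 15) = m - 5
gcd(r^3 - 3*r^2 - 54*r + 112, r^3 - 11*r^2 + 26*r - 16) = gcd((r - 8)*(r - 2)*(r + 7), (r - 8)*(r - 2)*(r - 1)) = r^2 - 10*r + 16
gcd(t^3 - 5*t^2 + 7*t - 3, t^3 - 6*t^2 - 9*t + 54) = t - 3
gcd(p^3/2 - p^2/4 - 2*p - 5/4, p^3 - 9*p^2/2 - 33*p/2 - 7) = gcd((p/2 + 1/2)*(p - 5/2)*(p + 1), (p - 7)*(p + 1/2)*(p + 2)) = 1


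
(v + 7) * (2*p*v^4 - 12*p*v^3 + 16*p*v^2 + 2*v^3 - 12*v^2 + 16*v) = 2*p*v^5 + 2*p*v^4 - 68*p*v^3 + 112*p*v^2 + 2*v^4 + 2*v^3 - 68*v^2 + 112*v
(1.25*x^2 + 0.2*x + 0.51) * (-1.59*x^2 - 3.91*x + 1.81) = -1.9875*x^4 - 5.2055*x^3 + 0.6696*x^2 - 1.6321*x + 0.9231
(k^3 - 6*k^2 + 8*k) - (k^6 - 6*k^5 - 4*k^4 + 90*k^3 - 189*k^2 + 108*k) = -k^6 + 6*k^5 + 4*k^4 - 89*k^3 + 183*k^2 - 100*k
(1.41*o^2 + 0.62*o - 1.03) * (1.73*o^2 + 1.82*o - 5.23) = 2.4393*o^4 + 3.6388*o^3 - 8.0278*o^2 - 5.1172*o + 5.3869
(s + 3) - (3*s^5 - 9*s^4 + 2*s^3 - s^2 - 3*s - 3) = -3*s^5 + 9*s^4 - 2*s^3 + s^2 + 4*s + 6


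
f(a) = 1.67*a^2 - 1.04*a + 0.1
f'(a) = 3.34*a - 1.04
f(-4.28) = 35.14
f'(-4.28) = -15.34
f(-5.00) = 47.05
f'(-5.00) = -17.74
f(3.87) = 21.09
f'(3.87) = 11.89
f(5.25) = 40.67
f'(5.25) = 16.50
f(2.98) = 11.83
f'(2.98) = 8.91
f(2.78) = 10.12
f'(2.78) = 8.25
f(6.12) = 56.28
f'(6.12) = 19.40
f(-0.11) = 0.23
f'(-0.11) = -1.41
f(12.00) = 228.10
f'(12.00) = 39.04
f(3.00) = 12.01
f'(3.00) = 8.98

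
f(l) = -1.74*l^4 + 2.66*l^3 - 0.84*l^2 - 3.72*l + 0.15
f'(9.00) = -4446.30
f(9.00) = -9578.37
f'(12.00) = -10901.64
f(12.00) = -31649.61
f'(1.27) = -7.24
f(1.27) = -5.01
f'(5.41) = -881.30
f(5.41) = -1113.90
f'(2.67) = -83.79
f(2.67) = -53.57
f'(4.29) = -413.58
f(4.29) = -410.61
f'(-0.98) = 12.14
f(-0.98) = -1.12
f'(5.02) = -691.54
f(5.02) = -808.19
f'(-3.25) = 324.95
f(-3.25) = -282.07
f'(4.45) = -466.50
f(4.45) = -480.96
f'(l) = -6.96*l^3 + 7.98*l^2 - 1.68*l - 3.72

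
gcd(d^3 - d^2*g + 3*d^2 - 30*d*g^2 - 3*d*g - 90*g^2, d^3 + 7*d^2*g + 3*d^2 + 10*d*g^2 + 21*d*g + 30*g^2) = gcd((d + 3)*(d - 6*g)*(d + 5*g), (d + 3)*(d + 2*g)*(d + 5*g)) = d^2 + 5*d*g + 3*d + 15*g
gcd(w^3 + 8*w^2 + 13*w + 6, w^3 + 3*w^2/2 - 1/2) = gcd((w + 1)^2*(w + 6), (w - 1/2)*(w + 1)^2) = w^2 + 2*w + 1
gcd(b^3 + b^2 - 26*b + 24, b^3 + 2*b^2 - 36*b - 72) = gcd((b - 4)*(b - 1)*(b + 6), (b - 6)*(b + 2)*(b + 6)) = b + 6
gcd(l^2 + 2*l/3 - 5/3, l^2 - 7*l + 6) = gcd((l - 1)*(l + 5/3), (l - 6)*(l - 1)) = l - 1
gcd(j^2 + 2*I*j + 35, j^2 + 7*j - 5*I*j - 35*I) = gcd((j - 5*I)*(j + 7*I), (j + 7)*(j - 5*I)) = j - 5*I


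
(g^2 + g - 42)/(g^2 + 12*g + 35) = (g - 6)/(g + 5)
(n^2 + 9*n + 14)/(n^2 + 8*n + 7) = (n + 2)/(n + 1)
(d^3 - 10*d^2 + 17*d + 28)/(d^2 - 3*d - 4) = d - 7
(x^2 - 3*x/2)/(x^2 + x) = (x - 3/2)/(x + 1)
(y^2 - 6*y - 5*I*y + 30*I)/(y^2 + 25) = (y - 6)/(y + 5*I)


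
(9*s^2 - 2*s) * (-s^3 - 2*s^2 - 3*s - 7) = -9*s^5 - 16*s^4 - 23*s^3 - 57*s^2 + 14*s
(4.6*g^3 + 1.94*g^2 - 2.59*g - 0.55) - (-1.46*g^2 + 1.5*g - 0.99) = 4.6*g^3 + 3.4*g^2 - 4.09*g + 0.44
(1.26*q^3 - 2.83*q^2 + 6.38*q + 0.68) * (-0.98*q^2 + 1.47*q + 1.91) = -1.2348*q^5 + 4.6256*q^4 - 8.0059*q^3 + 3.3069*q^2 + 13.1854*q + 1.2988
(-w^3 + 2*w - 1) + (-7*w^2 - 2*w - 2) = -w^3 - 7*w^2 - 3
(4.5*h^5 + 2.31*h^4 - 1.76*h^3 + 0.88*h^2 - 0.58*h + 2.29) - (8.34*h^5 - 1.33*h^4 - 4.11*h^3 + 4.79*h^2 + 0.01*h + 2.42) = -3.84*h^5 + 3.64*h^4 + 2.35*h^3 - 3.91*h^2 - 0.59*h - 0.13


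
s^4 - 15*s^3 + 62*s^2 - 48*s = s*(s - 8)*(s - 6)*(s - 1)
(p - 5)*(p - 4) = p^2 - 9*p + 20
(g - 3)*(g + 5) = g^2 + 2*g - 15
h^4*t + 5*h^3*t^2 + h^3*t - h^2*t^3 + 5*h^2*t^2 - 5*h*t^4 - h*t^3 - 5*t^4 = (h - t)*(h + t)*(h + 5*t)*(h*t + t)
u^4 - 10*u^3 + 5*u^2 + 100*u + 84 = (u - 7)*(u - 6)*(u + 1)*(u + 2)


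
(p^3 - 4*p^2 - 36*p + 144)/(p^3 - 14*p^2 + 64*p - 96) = (p + 6)/(p - 4)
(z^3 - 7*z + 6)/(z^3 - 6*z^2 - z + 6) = (z^2 + z - 6)/(z^2 - 5*z - 6)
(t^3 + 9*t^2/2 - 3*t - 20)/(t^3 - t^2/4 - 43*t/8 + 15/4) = 4*(t + 4)/(4*t - 3)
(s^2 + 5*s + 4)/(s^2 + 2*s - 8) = (s + 1)/(s - 2)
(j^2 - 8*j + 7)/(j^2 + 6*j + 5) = (j^2 - 8*j + 7)/(j^2 + 6*j + 5)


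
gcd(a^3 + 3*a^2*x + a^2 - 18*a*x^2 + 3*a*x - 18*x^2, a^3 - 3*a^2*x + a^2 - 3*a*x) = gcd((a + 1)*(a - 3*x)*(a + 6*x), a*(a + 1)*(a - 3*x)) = -a^2 + 3*a*x - a + 3*x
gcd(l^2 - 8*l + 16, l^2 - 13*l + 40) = 1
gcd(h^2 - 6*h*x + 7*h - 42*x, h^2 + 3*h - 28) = h + 7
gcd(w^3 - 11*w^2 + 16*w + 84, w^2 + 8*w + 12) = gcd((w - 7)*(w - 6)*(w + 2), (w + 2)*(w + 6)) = w + 2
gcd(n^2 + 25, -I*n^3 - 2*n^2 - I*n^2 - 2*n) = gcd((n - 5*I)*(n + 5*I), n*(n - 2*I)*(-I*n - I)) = 1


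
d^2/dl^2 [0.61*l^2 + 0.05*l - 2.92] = 1.22000000000000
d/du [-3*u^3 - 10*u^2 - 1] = u*(-9*u - 20)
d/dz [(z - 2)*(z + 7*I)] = 2*z - 2 + 7*I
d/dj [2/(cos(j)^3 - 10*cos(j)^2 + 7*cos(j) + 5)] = 2*(3*cos(j)^2 - 20*cos(j) + 7)*sin(j)/(cos(j)^3 - 10*cos(j)^2 + 7*cos(j) + 5)^2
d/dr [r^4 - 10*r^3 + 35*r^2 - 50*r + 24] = 4*r^3 - 30*r^2 + 70*r - 50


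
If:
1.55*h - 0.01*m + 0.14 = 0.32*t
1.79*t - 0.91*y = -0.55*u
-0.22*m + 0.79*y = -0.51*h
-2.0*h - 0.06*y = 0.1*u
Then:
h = 0.318426235567954 - 0.585870312292436*y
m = 2.23275518514026*y + 0.738169909725712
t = 1.95680926885335 - 2.90758292470212*y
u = 11.1174062458487*y - 6.36852471135908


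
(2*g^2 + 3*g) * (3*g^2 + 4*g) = 6*g^4 + 17*g^3 + 12*g^2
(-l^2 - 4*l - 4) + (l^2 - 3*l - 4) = -7*l - 8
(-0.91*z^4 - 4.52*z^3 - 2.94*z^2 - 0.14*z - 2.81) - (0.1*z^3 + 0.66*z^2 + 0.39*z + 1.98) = -0.91*z^4 - 4.62*z^3 - 3.6*z^2 - 0.53*z - 4.79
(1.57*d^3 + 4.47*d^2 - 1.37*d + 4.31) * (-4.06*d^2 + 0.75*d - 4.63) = -6.3742*d^5 - 16.9707*d^4 + 1.6456*d^3 - 39.2222*d^2 + 9.5756*d - 19.9553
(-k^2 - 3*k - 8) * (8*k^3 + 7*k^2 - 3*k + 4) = -8*k^5 - 31*k^4 - 82*k^3 - 51*k^2 + 12*k - 32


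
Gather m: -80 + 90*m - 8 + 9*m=99*m - 88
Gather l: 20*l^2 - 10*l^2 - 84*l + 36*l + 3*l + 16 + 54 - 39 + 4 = 10*l^2 - 45*l + 35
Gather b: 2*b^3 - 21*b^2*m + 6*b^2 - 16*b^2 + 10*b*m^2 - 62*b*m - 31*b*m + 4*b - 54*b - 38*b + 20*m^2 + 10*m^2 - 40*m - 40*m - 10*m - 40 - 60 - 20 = 2*b^3 + b^2*(-21*m - 10) + b*(10*m^2 - 93*m - 88) + 30*m^2 - 90*m - 120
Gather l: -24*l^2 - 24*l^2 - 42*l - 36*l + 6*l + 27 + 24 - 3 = -48*l^2 - 72*l + 48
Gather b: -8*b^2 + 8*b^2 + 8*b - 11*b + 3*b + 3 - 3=0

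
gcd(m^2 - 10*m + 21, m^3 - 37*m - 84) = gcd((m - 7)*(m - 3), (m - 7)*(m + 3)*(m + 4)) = m - 7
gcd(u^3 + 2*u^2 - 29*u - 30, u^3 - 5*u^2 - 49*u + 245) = u - 5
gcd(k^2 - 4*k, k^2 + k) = k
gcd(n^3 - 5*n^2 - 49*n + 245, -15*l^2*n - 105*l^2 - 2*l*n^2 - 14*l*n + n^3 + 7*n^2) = n + 7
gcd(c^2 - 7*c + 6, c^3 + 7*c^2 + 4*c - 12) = c - 1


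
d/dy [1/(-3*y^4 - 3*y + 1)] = 3*(4*y^3 + 1)/(3*y^4 + 3*y - 1)^2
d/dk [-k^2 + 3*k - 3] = 3 - 2*k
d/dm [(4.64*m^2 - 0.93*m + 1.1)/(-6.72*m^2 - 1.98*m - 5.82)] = (-15.4368*m^2 - 39.2256*m + 7.5906)/(45.1584*m^4 + 26.6112*m^3 + 82.1412*m^2 + 23.0472*m + 33.8724)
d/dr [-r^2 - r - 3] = -2*r - 1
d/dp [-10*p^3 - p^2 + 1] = 2*p*(-15*p - 1)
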